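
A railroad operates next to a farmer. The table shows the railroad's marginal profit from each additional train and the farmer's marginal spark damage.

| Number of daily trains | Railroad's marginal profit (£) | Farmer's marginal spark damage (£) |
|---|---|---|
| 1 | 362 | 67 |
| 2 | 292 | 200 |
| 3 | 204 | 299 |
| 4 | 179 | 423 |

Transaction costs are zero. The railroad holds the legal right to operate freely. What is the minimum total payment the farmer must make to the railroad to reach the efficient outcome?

£383

Left alone the railroad would choose level 4 (marginal profit stays positive).
Efficient level: k* = 2 (marginal profit ≥ marginal spark damage through 2).
The farmer must at least cover the railroad's forgone profit from cutting 4→2: 204 + 179 = 383.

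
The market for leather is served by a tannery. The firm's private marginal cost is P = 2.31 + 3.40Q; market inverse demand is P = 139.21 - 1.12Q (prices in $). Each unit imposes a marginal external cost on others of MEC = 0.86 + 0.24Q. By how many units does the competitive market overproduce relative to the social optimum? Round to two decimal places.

Market equilibrium (private): 2.31 + 3.40Q = 139.21 - 1.12Q → Q_m = 30.2876.
Social marginal cost = private MC + MEC = 3.17 + 3.64Q.
Set SMC = demand: 3.17 + 3.64Q = 139.21 - 1.12Q → Q* = 28.5798.
Gap = |30.2876 − 28.5798| = 1.7078.

1.71 units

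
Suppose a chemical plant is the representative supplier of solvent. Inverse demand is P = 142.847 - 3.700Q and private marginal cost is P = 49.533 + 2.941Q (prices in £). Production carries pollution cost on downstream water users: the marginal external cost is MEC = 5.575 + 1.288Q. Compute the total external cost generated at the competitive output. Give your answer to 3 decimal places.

Market equilibrium (private): 49.533 + 2.941Q = 142.847 - 3.700Q → Q_m = 14.0512.
Total external cost = ∫₀^{Q_m} (5.575 + 1.288Q) dQ = 5.575×14.0512 + ½×1.288×14.0512² = 205.4844.

£205.484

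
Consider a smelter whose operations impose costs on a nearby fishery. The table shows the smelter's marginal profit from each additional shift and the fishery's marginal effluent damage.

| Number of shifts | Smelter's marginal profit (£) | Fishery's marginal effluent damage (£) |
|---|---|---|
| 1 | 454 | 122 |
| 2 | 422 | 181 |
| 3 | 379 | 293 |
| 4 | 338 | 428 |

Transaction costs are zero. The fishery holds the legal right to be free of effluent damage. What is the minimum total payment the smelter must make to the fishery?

£596

Efficient level: marginal profit ≥ marginal effluent damage through level 3, so k* = 3.
With the fishery holding the right, the smelter must at least compensate total damage at k*: 122 + 181 + 293 = 596.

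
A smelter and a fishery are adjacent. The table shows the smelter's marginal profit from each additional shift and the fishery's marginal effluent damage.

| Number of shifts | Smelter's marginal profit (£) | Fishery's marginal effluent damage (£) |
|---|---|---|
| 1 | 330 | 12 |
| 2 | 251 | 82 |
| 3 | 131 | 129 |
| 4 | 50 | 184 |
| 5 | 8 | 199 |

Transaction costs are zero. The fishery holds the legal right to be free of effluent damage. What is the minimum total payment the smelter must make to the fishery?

Efficient level: marginal profit ≥ marginal effluent damage through level 3, so k* = 3.
With the fishery holding the right, the smelter must at least compensate total damage at k*: 12 + 82 + 129 = 223.

£223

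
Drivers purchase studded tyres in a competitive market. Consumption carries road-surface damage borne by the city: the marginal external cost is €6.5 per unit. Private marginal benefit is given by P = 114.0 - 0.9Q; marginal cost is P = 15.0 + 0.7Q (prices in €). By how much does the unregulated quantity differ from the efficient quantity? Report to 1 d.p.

Market equilibrium (private): 15.0 + 0.7Q = 114.0 - 0.9Q → Q_m = 61.8750.
Social marginal benefit = demand − MEC = 107.5 - 0.9Q.
Set SMB = MC: 107.5 - 0.9Q = 15.0 + 0.7Q → Q* = 57.8125.
Gap = |61.8750 − 57.8125| = 4.0625.

4.1 units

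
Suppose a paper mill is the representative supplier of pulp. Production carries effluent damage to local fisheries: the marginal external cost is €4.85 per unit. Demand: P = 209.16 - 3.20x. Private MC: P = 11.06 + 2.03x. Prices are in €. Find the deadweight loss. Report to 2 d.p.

DWL = €2.25

Market equilibrium (private): 11.06 + 2.03x = 209.16 - 3.20x → x_m = 37.8776.
Social marginal cost = private MC + MEC = 15.91 + 2.03x.
Set SMC = demand: 15.91 + 2.03x = 209.16 - 3.20x → x* = 36.9503.
Between x* and x_m the wedge SMC − demand runs linearly from 0 to MEC(x_m), so the loss is a triangle.
DWL = ½ × 0.9273 × 4.8500 = 2.2487.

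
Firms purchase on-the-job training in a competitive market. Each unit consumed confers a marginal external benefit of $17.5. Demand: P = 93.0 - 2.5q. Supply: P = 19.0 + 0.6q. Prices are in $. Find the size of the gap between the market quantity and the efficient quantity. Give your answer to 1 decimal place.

Market equilibrium (private): 19.0 + 0.6q = 93.0 - 2.5q → q_m = 23.8710.
Social marginal benefit = demand + MEB = 110.5 - 2.5q.
Set SMB = MC: 110.5 - 2.5q = 19.0 + 0.6q → q* = 29.5161.
Gap = |23.8710 − 29.5161| = 5.6451.

5.6 units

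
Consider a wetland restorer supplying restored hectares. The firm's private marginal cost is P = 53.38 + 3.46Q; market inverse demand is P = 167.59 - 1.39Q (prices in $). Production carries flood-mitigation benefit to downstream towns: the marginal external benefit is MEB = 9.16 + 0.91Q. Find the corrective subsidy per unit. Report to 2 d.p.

Social marginal cost = private MC − MEB = 44.22 + 2.55Q.
Set SMC = demand: 44.22 + 2.55Q = 167.59 - 1.39Q → Q* = 31.3122.
The Pigouvian subsidy equals MEB at Q*: 9.16 + 0.91×31.3122 = 37.6541.

subsidy = $37.65 per unit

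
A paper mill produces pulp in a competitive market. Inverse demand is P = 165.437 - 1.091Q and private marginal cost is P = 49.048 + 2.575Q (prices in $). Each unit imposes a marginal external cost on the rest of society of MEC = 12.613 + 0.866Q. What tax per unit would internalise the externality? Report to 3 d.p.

Social marginal cost = private MC + MEC = 61.661 + 3.441Q.
Set SMC = demand: 61.661 + 3.441Q = 165.437 - 1.091Q → Q* = 22.8985.
The Pigouvian tax equals MEC at Q*: 12.613 + 0.866×22.8985 = 32.4431.

tax = $32.443 per unit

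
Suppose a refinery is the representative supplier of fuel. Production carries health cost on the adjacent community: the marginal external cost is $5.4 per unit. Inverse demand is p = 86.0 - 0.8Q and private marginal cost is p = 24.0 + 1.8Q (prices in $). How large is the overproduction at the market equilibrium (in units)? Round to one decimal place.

2.1 units

Market equilibrium (private): 24.0 + 1.8Q = 86.0 - 0.8Q → Q_m = 23.8462.
Social marginal cost = private MC + MEC = 29.4 + 1.8Q.
Set SMC = demand: 29.4 + 1.8Q = 86.0 - 0.8Q → Q* = 21.7692.
Gap = |23.8462 − 21.7692| = 2.0770.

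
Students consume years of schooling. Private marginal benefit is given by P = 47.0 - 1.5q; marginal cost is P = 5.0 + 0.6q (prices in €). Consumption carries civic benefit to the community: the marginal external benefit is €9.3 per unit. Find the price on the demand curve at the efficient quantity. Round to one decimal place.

Social marginal benefit = demand + MEB = 56.3 - 1.5q.
Set SMB = MC: 56.3 - 1.5q = 5.0 + 0.6q → q* = 24.4286.
Consumer price on the demand curve at q*: 47.0 − 1.5×24.4286 = 10.3571.

P = €10.4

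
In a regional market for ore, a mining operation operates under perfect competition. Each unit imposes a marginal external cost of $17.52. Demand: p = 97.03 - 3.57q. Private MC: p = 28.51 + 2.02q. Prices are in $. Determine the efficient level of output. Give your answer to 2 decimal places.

Social marginal cost = private MC + MEC = 46.03 + 2.02q.
Set SMC = demand: 46.03 + 2.02q = 97.03 - 3.57q → q* = 9.1234.

q* = 9.12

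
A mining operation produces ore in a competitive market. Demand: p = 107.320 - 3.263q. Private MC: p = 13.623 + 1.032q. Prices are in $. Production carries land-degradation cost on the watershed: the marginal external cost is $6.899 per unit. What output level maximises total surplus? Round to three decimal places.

Social marginal cost = private MC + MEC = 20.522 + 1.032q.
Set SMC = demand: 20.522 + 1.032q = 107.320 - 3.263q → q* = 20.2091.

q* = 20.209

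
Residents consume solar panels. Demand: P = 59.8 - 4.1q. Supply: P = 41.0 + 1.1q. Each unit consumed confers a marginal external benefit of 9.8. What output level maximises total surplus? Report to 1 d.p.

q* = 5.5

Social marginal benefit = demand + MEB = 69.6 - 4.1q.
Set SMB = MC: 69.6 - 4.1q = 41.0 + 1.1q → q* = 5.5000.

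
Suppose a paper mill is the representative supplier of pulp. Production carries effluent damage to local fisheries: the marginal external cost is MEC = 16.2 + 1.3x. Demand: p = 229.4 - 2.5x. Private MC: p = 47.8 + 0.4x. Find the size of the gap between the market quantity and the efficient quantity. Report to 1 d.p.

23.2 units

Market equilibrium (private): 47.8 + 0.4x = 229.4 - 2.5x → x_m = 62.6207.
Social marginal cost = private MC + MEC = 64.0 + 1.7x.
Set SMC = demand: 64.0 + 1.7x = 229.4 - 2.5x → x* = 39.3810.
Gap = |62.6207 − 39.3810| = 23.2397.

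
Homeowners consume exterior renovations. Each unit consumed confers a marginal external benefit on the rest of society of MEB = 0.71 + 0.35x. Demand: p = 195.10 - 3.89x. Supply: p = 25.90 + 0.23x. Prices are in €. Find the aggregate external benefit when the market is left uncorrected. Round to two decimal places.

Market equilibrium (private): 25.90 + 0.23x = 195.10 - 3.89x → x_m = 41.0680.
Total external benefit = ∫₀^{x_m} (0.71 + 0.35x) dx = 0.71×41.0680 + ½×0.35×41.0680² = 324.3099.

€324.31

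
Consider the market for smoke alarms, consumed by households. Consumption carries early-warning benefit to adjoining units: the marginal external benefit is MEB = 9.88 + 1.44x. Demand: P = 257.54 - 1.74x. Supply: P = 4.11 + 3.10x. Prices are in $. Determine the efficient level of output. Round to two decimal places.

Social marginal benefit = demand + MEB = 267.42 - 0.30x.
Set SMB = MC: 267.42 - 0.30x = 4.11 + 3.10x → x* = 77.4441.

x* = 77.44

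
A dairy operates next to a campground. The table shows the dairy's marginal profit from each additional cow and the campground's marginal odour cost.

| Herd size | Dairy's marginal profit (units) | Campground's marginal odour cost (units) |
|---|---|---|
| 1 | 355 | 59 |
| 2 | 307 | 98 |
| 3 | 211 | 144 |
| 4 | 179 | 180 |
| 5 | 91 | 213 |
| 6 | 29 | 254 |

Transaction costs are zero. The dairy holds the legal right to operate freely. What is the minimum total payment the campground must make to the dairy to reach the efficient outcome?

299

Left alone the dairy would choose level 6 (marginal profit stays positive).
Efficient level: k* = 3 (marginal profit ≥ marginal odour cost through 3).
The campground must at least cover the dairy's forgone profit from cutting 6→3: 179 + 91 + 29 = 299.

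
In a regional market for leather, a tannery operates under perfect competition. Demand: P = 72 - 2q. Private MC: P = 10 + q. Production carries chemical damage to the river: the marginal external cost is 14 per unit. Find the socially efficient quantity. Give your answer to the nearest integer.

Social marginal cost = private MC + MEC = 24 + q.
Set SMC = demand: 24 + q = 72 - 2q → q* = 16.0000.

q* = 16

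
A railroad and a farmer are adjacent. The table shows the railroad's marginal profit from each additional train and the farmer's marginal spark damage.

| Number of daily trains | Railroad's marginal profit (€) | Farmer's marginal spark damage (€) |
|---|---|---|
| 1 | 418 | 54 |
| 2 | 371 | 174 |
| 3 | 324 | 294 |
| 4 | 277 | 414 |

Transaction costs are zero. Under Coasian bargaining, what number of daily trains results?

Bargaining reaches the level where marginal profit last exceeds marginal spark damage.
That holds through level 3 (324 ≥ 294) but not at 4 (277 < 414).

3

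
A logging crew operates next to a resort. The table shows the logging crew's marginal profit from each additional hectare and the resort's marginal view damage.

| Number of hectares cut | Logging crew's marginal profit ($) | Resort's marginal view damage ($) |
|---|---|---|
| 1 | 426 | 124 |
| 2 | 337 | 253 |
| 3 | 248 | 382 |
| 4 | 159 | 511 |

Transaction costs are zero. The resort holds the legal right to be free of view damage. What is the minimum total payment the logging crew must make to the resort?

Efficient level: marginal profit ≥ marginal view damage through level 2, so k* = 2.
With the resort holding the right, the logging crew must at least compensate total damage at k*: 124 + 253 = 377.

$377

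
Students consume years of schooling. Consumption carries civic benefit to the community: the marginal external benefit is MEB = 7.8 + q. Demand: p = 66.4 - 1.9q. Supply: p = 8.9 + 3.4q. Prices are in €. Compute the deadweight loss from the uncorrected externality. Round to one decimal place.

DWL = €40.4

Market equilibrium (private): 8.9 + 3.4q = 66.4 - 1.9q → q_m = 10.8491.
Social marginal benefit = demand + MEB = 74.2 - 0.9q.
Set SMB = MC: 74.2 - 0.9q = 8.9 + 3.4q → q* = 15.1860.
Between q* and q_m the wedge SMB − MC runs linearly from 0 to MEB(q_m), so the loss is a triangle.
DWL = ½ × 4.3369 × 18.6491 = 40.4396.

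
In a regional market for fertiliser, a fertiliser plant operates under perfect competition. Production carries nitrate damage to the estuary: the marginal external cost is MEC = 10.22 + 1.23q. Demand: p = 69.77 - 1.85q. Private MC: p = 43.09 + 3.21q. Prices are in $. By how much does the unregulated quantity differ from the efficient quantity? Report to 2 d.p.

Market equilibrium (private): 43.09 + 3.21q = 69.77 - 1.85q → q_m = 5.2727.
Social marginal cost = private MC + MEC = 53.31 + 4.44q.
Set SMC = demand: 53.31 + 4.44q = 69.77 - 1.85q → q* = 2.6169.
Gap = |5.2727 − 2.6169| = 2.6558.

2.66 units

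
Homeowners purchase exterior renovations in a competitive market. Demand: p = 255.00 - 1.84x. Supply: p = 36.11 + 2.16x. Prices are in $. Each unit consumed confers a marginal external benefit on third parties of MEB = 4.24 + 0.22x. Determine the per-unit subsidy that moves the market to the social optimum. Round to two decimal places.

subsidy = $17.23 per unit

Social marginal benefit = demand + MEB = 259.24 - 1.62x.
Set SMB = MC: 259.24 - 1.62x = 36.11 + 2.16x → x* = 59.0291.
The Pigouvian subsidy equals MEB at x*: 4.24 + 0.22×59.0291 = 17.2264.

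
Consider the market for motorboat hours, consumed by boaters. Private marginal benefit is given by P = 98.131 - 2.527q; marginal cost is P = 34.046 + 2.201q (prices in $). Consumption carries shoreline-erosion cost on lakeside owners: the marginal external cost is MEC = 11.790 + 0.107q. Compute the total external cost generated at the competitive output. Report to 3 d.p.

Market equilibrium (private): 34.046 + 2.201q = 98.131 - 2.527q → q_m = 13.5544.
Total external cost = ∫₀^{q_m} (11.790 + 0.107q) dq = 11.790×13.5544 + ½×0.107×13.5544² = 169.6355.

$169.635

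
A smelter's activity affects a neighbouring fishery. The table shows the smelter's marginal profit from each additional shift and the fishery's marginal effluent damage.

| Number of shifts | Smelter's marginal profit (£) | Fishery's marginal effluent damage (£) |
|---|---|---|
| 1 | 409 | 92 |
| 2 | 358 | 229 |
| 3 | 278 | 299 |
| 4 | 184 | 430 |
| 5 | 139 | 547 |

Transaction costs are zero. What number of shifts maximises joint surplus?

Bargaining reaches the level where marginal profit last exceeds marginal effluent damage.
That holds through level 2 (358 ≥ 229) but not at 3 (278 < 299).

2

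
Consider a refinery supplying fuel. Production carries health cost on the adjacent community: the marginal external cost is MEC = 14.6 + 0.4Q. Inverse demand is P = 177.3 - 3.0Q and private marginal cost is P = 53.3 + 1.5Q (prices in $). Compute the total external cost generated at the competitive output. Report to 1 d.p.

$554.2

Market equilibrium (private): 53.3 + 1.5Q = 177.3 - 3.0Q → Q_m = 27.5556.
Total external cost = ∫₀^{Q_m} (14.6 + 0.4Q) dQ = 14.6×27.5556 + ½×0.4×27.5556² = 554.1740.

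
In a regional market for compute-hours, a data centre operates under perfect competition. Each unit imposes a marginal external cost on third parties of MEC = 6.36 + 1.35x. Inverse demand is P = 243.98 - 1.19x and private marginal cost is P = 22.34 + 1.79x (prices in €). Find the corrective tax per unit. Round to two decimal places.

tax = €73.48 per unit

Social marginal cost = private MC + MEC = 28.70 + 3.14x.
Set SMC = demand: 28.70 + 3.14x = 243.98 - 1.19x → x* = 49.7182.
The Pigouvian tax equals MEC at x*: 6.36 + 1.35×49.7182 = 73.4796.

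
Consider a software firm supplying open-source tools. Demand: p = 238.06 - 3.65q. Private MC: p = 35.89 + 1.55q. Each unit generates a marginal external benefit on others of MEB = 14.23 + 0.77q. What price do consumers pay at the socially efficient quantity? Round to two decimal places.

Social marginal cost = private MC − MEB = 21.66 + 0.78q.
Set SMC = demand: 21.66 + 0.78q = 238.06 - 3.65q → q* = 48.8488.
Consumer price on the demand curve at q*: 238.06 − 3.65×48.8488 = 59.7619.

P = 59.76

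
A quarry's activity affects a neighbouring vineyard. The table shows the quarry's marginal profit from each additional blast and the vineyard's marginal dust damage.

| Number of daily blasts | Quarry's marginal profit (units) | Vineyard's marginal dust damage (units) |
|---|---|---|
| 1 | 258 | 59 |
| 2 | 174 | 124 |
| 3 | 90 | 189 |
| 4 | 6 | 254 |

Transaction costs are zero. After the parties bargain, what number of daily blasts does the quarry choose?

2

Bargaining reaches the level where marginal profit last exceeds marginal dust damage.
That holds through level 2 (174 ≥ 124) but not at 3 (90 < 189).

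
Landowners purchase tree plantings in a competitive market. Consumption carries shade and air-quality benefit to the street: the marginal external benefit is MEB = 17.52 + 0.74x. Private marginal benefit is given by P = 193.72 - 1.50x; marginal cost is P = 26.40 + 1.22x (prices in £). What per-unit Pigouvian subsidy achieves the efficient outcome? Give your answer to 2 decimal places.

subsidy = £86.60 per unit

Social marginal benefit = demand + MEB = 211.24 - 0.76x.
Set SMB = MC: 211.24 - 0.76x = 26.40 + 1.22x → x* = 93.3535.
The Pigouvian subsidy equals MEB at x*: 17.52 + 0.74×93.3535 = 86.6016.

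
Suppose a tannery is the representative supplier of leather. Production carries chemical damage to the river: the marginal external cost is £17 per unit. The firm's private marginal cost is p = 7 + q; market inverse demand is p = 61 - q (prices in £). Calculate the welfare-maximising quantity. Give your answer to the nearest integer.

Social marginal cost = private MC + MEC = 24 + q.
Set SMC = demand: 24 + q = 61 - q → q* = 18.5000.

q* = 19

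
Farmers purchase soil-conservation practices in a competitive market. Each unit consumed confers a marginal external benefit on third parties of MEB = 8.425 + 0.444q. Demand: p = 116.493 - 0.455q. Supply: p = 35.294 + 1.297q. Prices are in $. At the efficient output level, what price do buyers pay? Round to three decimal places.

P = $85.316

Social marginal benefit = demand + MEB = 124.918 - 0.011q.
Set SMB = MC: 124.918 - 0.011q = 35.294 + 1.297q → q* = 68.5199.
Consumer price on the demand curve at q*: 116.493 − 0.455×68.5199 = 85.3164.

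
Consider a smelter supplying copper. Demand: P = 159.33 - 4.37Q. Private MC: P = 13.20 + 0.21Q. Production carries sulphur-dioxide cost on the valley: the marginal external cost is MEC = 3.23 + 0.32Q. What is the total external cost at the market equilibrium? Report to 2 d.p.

Market equilibrium (private): 13.20 + 0.21Q = 159.33 - 4.37Q → Q_m = 31.9061.
Total external cost = ∫₀^{Q_m} (3.23 + 0.32Q) dQ = 3.23×31.9061 + ½×0.32×31.9061² = 265.9366.

265.94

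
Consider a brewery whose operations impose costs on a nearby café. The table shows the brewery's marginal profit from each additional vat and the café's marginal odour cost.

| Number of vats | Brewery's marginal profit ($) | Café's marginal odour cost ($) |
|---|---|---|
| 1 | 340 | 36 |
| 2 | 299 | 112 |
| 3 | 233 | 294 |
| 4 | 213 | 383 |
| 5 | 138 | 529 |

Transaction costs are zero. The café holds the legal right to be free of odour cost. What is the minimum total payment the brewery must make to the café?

$148

Efficient level: marginal profit ≥ marginal odour cost through level 2, so k* = 2.
With the café holding the right, the brewery must at least compensate total damage at k*: 36 + 112 = 148.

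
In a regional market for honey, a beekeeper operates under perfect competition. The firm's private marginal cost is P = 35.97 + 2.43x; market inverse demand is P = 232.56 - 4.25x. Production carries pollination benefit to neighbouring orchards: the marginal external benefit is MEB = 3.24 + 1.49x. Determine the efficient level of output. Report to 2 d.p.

x* = 38.50

Social marginal cost = private MC − MEB = 32.73 + 0.94x.
Set SMC = demand: 32.73 + 0.94x = 232.56 - 4.25x → x* = 38.5029.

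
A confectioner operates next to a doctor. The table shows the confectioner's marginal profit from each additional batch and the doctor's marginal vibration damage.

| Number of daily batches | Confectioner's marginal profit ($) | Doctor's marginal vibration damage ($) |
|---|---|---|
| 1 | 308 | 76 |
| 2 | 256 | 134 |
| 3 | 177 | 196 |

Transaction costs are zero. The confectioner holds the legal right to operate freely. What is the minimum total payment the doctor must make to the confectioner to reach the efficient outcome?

Left alone the confectioner would choose level 3 (marginal profit stays positive).
Efficient level: k* = 2 (marginal profit ≥ marginal vibration damage through 2).
The doctor must at least cover the confectioner's forgone profit from cutting 3→2: 177 = 177.

$177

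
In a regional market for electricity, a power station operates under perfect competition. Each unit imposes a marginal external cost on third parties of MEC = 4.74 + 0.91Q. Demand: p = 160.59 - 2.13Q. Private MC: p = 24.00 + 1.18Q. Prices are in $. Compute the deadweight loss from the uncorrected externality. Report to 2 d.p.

DWL = $211.92

Market equilibrium (private): 24.00 + 1.18Q = 160.59 - 2.13Q → Q_m = 41.2659.
Social marginal cost = private MC + MEC = 28.74 + 2.09Q.
Set SMC = demand: 28.74 + 2.09Q = 160.59 - 2.13Q → Q* = 31.2441.
The loss is the area between SMC and demand from Q* to Q_m; with linear curves that's a triangle of height MEC(Q_m).
DWL = ½ × 10.0218 × 42.2919 = 211.9205.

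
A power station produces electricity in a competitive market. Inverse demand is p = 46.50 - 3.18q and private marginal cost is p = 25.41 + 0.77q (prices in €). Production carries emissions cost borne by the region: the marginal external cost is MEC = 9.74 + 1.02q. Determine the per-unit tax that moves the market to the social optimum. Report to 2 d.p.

Social marginal cost = private MC + MEC = 35.15 + 1.79q.
Set SMC = demand: 35.15 + 1.79q = 46.50 - 3.18q → q* = 2.2837.
The Pigouvian tax equals MEC at q*: 9.74 + 1.02×2.2837 = 12.0694.

tax = €12.07 per unit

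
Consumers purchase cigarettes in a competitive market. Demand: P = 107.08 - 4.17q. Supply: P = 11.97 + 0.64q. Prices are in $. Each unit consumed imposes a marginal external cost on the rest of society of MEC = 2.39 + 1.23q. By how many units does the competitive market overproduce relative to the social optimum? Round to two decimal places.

Market equilibrium (private): 11.97 + 0.64q = 107.08 - 4.17q → q_m = 19.7734.
Social marginal benefit = demand − MEC = 104.69 - 5.40q.
Set SMB = MC: 104.69 - 5.40q = 11.97 + 0.64q → q* = 15.3510.
Gap = |19.7734 − 15.3510| = 4.4224.

4.42 units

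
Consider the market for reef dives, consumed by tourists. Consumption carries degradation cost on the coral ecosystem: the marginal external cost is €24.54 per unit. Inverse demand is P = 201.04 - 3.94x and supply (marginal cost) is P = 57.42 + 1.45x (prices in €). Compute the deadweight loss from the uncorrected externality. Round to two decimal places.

Market equilibrium (private): 57.42 + 1.45x = 201.04 - 3.94x → x_m = 26.6456.
Social marginal benefit = demand − MEC = 176.50 - 3.94x.
Set SMB = MC: 176.50 - 3.94x = 57.42 + 1.45x → x* = 22.0928.
Between x* and x_m the wedge MC − SMB runs linearly from 0 to MEC(x_m), so the loss is a triangle.
DWL = ½ × 4.5528 × 24.5400 = 55.8629.

DWL = €55.86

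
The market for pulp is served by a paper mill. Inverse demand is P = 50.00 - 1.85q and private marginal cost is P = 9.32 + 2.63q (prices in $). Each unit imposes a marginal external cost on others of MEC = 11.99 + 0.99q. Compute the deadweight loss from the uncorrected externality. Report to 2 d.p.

Market equilibrium (private): 9.32 + 2.63q = 50.00 - 1.85q → q_m = 9.0804.
Social marginal cost = private MC + MEC = 21.31 + 3.62q.
Set SMC = demand: 21.31 + 3.62q = 50.00 - 1.85q → q* = 5.2450.
The loss is the area between SMC and demand from q* to q_m; with linear curves that's a triangle of height MEC(q_m).
DWL = ½ × 3.8354 × 20.9796 = 40.2326.

DWL = $40.23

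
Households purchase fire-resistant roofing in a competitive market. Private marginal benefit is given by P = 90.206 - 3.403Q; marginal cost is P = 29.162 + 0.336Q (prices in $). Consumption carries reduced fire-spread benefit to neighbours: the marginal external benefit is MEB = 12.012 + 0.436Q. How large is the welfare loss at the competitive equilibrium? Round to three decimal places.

DWL = $55.399

Market equilibrium (private): 29.162 + 0.336Q = 90.206 - 3.403Q → Q_m = 16.3263.
Social marginal benefit = demand + MEB = 102.218 - 2.967Q.
Set SMB = MC: 102.218 - 2.967Q = 29.162 + 0.336Q → Q* = 22.1181.
Height of the DWL triangle at Q_m is SMB(Q_m) − MC(Q_m) = MEB(Q_m) = 19.1303.
DWL = ½ × 5.7918 × 19.1303 = 55.3994.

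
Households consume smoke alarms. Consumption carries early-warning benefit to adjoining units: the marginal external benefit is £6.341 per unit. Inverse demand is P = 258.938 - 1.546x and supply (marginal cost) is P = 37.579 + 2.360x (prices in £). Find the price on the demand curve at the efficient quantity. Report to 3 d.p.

Social marginal benefit = demand + MEB = 265.279 - 1.546x.
Set SMB = MC: 265.279 - 1.546x = 37.579 + 2.360x → x* = 58.2949.
Consumer price on the demand curve at x*: 258.938 − 1.546×58.2949 = 168.8141.

P = £168.814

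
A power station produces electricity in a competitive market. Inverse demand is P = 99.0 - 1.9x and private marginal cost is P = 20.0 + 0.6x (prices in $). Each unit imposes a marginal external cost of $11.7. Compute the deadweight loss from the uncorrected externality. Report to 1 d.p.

DWL = $27.4

Market equilibrium (private): 20.0 + 0.6x = 99.0 - 1.9x → x_m = 31.6000.
Social marginal cost = private MC + MEC = 31.7 + 0.6x.
Set SMC = demand: 31.7 + 0.6x = 99.0 - 1.9x → x* = 26.9200.
The welfare-loss triangle has base |x_m − x*| and height MEC(x_m) (the vertical gap between SMC and demand is zero at x* and MEC at x_m).
DWL = ½ × 4.6800 × 11.7000 = 27.3780.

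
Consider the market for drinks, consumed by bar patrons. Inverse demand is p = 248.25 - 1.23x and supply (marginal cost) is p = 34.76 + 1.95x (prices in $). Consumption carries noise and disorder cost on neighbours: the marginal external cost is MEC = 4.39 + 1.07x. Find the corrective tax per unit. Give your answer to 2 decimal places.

tax = $57.03 per unit

Social marginal benefit = demand − MEC = 243.86 - 2.30x.
Set SMB = MC: 243.86 - 2.30x = 34.76 + 1.95x → x* = 49.2000.
The Pigouvian tax equals MEC at x*: 4.39 + 1.07×49.2000 = 57.0340.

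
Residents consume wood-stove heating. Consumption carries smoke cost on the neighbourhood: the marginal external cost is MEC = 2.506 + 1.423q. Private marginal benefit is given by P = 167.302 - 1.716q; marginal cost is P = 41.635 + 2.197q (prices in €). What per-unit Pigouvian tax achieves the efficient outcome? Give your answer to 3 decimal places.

tax = €35.350 per unit

Social marginal benefit = demand − MEC = 164.796 - 3.139q.
Set SMB = MC: 164.796 - 3.139q = 41.635 + 2.197q → q* = 23.0811.
The Pigouvian tax equals MEC at q*: 2.506 + 1.423×23.0811 = 35.3504.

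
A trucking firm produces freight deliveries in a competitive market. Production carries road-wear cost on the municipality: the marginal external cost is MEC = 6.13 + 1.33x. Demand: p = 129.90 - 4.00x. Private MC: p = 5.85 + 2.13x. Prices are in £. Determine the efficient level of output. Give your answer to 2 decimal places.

Social marginal cost = private MC + MEC = 11.98 + 3.46x.
Set SMC = demand: 11.98 + 3.46x = 129.90 - 4.00x → x* = 15.8070.

x* = 15.81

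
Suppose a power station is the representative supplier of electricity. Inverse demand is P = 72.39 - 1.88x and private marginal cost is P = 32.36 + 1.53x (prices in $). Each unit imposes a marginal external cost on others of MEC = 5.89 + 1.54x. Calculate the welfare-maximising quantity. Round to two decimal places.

Social marginal cost = private MC + MEC = 38.25 + 3.07x.
Set SMC = demand: 38.25 + 3.07x = 72.39 - 1.88x → x* = 6.8970.

x* = 6.90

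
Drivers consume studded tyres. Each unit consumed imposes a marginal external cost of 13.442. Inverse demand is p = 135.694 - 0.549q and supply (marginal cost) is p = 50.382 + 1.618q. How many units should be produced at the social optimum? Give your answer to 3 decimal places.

q* = 33.166

Social marginal benefit = demand − MEC = 122.252 - 0.549q.
Set SMB = MC: 122.252 - 0.549q = 50.382 + 1.618q → q* = 33.1657.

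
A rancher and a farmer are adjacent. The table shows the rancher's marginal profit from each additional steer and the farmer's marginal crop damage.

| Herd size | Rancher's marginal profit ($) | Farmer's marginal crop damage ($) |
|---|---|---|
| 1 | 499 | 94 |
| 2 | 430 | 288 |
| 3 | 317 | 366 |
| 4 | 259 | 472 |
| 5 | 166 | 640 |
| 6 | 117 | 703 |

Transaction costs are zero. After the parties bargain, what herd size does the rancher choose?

Bargaining reaches the level where marginal profit last exceeds marginal crop damage.
That holds through level 2 (430 ≥ 288) but not at 3 (317 < 366).

2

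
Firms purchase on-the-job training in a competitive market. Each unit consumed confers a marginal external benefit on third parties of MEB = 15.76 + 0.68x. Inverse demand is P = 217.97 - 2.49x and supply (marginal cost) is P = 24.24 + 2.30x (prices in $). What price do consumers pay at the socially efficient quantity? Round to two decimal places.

P = $91.05

Social marginal benefit = demand + MEB = 233.73 - 1.81x.
Set SMB = MC: 233.73 - 1.81x = 24.24 + 2.30x → x* = 50.9708.
Consumer price on the demand curve at x*: 217.97 − 2.49×50.9708 = 91.0527.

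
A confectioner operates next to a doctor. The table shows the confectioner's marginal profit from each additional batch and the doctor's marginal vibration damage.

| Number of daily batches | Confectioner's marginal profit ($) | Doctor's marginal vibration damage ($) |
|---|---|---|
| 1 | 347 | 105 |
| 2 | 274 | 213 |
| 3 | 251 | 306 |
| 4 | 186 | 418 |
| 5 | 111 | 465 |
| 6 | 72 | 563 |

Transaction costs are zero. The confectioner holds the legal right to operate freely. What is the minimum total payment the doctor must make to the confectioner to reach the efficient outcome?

Left alone the confectioner would choose level 6 (marginal profit stays positive).
Efficient level: k* = 2 (marginal profit ≥ marginal vibration damage through 2).
The doctor must at least cover the confectioner's forgone profit from cutting 6→2: 251 + 186 + 111 + 72 = 620.

$620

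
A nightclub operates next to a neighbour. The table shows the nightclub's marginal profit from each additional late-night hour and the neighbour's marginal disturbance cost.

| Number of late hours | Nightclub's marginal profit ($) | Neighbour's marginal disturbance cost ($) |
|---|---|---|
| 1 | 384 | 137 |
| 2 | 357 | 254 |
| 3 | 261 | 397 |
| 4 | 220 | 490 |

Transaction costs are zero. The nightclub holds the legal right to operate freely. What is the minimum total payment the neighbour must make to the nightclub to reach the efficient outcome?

Left alone the nightclub would choose level 4 (marginal profit stays positive).
Efficient level: k* = 2 (marginal profit ≥ marginal disturbance cost through 2).
The neighbour must at least cover the nightclub's forgone profit from cutting 4→2: 261 + 220 = 481.

$481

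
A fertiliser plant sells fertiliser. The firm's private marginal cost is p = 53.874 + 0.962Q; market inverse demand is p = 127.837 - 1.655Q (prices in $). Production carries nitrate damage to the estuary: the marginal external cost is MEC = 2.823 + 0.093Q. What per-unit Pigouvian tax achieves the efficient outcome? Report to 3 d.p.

tax = $5.264 per unit

Social marginal cost = private MC + MEC = 56.697 + 1.055Q.
Set SMC = demand: 56.697 + 1.055Q = 127.837 - 1.655Q → Q* = 26.2509.
The Pigouvian tax equals MEC at Q*: 2.823 + 0.093×26.2509 = 5.2643.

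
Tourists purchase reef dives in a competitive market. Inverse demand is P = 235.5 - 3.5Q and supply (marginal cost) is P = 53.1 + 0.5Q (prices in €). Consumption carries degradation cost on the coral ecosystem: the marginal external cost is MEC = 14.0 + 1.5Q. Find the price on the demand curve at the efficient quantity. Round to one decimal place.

P = €128.3

Social marginal benefit = demand − MEC = 221.5 - 5.0Q.
Set SMB = MC: 221.5 - 5.0Q = 53.1 + 0.5Q → Q* = 30.6182.
Consumer price on the demand curve at Q*: 235.5 − 3.5×30.6182 = 128.3363.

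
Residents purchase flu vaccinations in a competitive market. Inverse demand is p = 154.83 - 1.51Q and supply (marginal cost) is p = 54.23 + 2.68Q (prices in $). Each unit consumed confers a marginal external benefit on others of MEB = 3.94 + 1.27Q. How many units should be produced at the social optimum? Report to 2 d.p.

Q* = 35.80

Social marginal benefit = demand + MEB = 158.77 - 0.24Q.
Set SMB = MC: 158.77 - 0.24Q = 54.23 + 2.68Q → Q* = 35.8014.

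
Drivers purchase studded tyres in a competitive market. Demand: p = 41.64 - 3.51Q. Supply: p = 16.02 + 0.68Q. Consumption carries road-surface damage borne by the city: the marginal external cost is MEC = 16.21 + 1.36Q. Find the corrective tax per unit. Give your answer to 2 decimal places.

tax = 18.52 per unit

Social marginal benefit = demand − MEC = 25.43 - 4.87Q.
Set SMB = MC: 25.43 - 4.87Q = 16.02 + 0.68Q → Q* = 1.6955.
The Pigouvian tax equals MEC at Q*: 16.21 + 1.36×1.6955 = 18.5159.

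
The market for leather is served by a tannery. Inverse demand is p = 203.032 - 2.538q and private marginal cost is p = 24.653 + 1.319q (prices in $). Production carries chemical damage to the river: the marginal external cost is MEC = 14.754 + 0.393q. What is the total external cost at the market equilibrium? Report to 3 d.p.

$1102.636

Market equilibrium (private): 24.653 + 1.319q = 203.032 - 2.538q → q_m = 46.2481.
Total external cost = ∫₀^{q_m} (14.754 + 0.393q) dq = 14.754×46.2481 + ½×0.393×46.2481² = 1102.6357.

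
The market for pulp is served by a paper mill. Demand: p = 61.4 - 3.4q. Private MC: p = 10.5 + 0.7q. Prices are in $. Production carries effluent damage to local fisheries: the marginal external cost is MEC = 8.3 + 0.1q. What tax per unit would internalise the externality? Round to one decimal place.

tax = $9.3 per unit

Social marginal cost = private MC + MEC = 18.8 + 0.8q.
Set SMC = demand: 18.8 + 0.8q = 61.4 - 3.4q → q* = 10.1429.
The Pigouvian tax equals MEC at q*: 8.3 + 0.1×10.1429 = 9.3143.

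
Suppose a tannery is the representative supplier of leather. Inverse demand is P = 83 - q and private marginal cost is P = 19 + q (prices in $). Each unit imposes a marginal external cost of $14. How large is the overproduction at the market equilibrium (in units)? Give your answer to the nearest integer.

Market equilibrium (private): 19 + q = 83 - q → q_m = 32.0000.
Social marginal cost = private MC + MEC = 33 + q.
Set SMC = demand: 33 + q = 83 - q → q* = 25.0000.
Gap = |32.0000 − 25.0000| = 7.0000.

7 units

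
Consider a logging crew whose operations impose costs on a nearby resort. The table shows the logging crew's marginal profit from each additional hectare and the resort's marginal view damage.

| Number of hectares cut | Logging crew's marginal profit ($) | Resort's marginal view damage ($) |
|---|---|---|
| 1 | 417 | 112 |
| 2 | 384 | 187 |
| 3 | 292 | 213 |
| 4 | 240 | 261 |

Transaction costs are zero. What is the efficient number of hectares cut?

3

Bargaining reaches the level where marginal profit last exceeds marginal view damage.
That holds through level 3 (292 ≥ 213) but not at 4 (240 < 261).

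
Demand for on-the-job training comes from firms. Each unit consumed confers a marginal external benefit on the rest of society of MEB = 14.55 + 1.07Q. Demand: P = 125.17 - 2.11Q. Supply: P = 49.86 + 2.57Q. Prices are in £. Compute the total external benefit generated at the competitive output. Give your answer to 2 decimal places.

£372.67

Market equilibrium (private): 49.86 + 2.57Q = 125.17 - 2.11Q → Q_m = 16.0919.
Total external benefit = ∫₀^{Q_m} (14.55 + 1.07Q) dQ = 14.55×16.0919 + ½×1.07×16.0919² = 372.6750.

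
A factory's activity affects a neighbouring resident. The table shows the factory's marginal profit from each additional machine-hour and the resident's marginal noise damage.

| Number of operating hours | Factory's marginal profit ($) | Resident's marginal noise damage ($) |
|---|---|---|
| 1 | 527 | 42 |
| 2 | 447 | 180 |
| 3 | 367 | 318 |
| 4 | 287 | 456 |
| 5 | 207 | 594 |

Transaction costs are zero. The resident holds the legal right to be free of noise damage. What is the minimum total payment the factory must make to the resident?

Efficient level: marginal profit ≥ marginal noise damage through level 3, so k* = 3.
With the resident holding the right, the factory must at least compensate total damage at k*: 42 + 180 + 318 = 540.

$540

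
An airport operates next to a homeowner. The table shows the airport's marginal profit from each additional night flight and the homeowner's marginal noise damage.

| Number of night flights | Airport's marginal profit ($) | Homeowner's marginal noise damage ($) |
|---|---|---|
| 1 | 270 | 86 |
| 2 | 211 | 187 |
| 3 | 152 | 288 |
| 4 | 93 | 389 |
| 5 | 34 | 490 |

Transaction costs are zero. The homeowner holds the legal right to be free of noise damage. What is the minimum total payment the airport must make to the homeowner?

$273

Efficient level: marginal profit ≥ marginal noise damage through level 2, so k* = 2.
With the homeowner holding the right, the airport must at least compensate total damage at k*: 86 + 187 = 273.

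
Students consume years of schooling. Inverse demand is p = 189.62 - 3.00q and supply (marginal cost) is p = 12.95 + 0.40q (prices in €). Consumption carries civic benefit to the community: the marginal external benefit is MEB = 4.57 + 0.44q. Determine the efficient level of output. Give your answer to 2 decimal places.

Social marginal benefit = demand + MEB = 194.19 - 2.56q.
Set SMB = MC: 194.19 - 2.56q = 12.95 + 0.40q → q* = 61.2297.

q* = 61.23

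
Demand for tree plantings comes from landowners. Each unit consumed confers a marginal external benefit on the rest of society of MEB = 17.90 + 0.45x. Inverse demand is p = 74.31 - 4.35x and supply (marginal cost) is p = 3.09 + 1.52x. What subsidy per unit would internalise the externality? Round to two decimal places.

Social marginal benefit = demand + MEB = 92.21 - 3.90x.
Set SMB = MC: 92.21 - 3.90x = 3.09 + 1.52x → x* = 16.4428.
The Pigouvian subsidy equals MEB at x*: 17.90 + 0.45×16.4428 = 25.2993.

subsidy = 25.30 per unit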